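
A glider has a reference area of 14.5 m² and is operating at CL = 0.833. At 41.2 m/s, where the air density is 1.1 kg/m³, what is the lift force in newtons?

L = 11300 N

L = ½ρv²S·CL = ½ × 1.1 × 41.2² × 14.5 × 0.833 = 11300 N ≈ 11.3 kN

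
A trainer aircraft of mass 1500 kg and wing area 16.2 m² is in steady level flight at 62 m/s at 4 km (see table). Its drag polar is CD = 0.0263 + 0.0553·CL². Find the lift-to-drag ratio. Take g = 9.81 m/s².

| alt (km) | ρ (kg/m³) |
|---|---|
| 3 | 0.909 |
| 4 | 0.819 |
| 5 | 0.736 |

At 4 km, from the table: ρ = 0.819 kg/m³.
In steady level flight, lift balances weight: W = mg = 1500 × 9.81 = 14715 N.
q = ½ρv² = ½ × 0.819 × 62² = 1574 Pa.
CL = 2W/(ρv²S) = 2×14715/(0.819×62²×16.2) = 0.577.
CD = 0.0263 + 0.0553 × 0.577² = 0.04471.
L/D = CL/CD = 0.577 / 0.04471 = 12.9

L/D = 12.9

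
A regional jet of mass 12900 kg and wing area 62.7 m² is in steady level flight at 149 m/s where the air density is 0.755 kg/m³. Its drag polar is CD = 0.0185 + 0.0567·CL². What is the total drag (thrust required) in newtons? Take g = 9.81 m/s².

D = 11400 N

In steady level flight, lift balances weight: W = mg = 12900 × 9.81 = 1.2655×10^5 N.
q = ½ρv² = ½ × 0.755 × 149² = 8381 Pa.
CL = 2W/(ρv²S) = 2×1.2655×10^5/(0.755×149²×62.7) = 0.2408.
CD = 0.0185 + 0.0567 × 0.2408² = 0.02179.
D = q·S·CD = 8381 × 62.7 × 0.02179 = 11450 N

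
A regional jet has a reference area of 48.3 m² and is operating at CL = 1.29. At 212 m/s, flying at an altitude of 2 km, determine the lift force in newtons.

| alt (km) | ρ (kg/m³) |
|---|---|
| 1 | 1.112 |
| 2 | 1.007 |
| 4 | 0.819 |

L = 1.41×10^6 N

At 2 km, from the table: ρ = 1.007 kg/m³.
L = ½ρv²S·CL = ½ × 1.007 × 212² × 48.3 × 1.29 = 1.41×10^6 N ≈ 1410 kN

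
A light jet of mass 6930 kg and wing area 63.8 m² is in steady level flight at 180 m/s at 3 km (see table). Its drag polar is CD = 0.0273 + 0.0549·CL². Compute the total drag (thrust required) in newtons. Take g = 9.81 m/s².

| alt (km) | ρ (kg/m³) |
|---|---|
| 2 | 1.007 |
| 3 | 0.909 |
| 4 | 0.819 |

D = 25900 N

At 3 km, from the table: ρ = 0.909 kg/m³.
Level flight ⇒ L = W = m·g = 6930 × 9.81 = 67983 N.
q = ½ρv² = ½ × 0.909 × 180² = 14730 Pa.
CL = W/(q·S) = 67983 / (14730 × 63.8) = 0.07236.
CD = 0.0273 + 0.0549 × 0.07236² = 0.02759.
D = q·S·CD = 14730 × 63.8 × 0.02759 = 25920 N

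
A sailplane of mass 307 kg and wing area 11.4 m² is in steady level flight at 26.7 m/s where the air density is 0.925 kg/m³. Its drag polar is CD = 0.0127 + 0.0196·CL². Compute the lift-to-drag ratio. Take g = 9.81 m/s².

Level flight ⇒ L = W = m·g = 307 × 9.81 = 3011.7 N.
q = ½ρv² = ½ × 0.925 × 26.7² = 329.7 Pa.
Required CL = L/(qS) = 3011.7/(329.7·11.4) = 0.8013.
CD = 0.0127 + 0.0196 × 0.8013² = 0.02528.
L/D = CL/CD = 0.8013 / 0.02528 = 31.7

L/D = 31.7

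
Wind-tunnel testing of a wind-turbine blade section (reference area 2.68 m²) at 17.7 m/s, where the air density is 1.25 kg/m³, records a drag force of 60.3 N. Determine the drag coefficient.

From D = ½ρv²S·CD, rearranging gives CD = 2D/(ρv²S).
CD = 2 × 60.3 / (1.25 × 17.7² × 2.68) = 0.115

CD = 0.115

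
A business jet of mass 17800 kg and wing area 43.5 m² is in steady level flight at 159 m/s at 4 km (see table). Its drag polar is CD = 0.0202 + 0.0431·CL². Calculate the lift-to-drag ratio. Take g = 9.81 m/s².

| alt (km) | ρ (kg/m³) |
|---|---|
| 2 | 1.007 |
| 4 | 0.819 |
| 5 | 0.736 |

At 4 km, from the table: ρ = 0.819 kg/m³.
Weight W = mg = 17800 × 9.81 = 1.7462×10^5 N; in level flight L = W.
Dynamic pressure q = 0.5 × 0.819 × 159² = 10350 Pa.
CL = 2W/(ρv²S) = 2×1.7462×10^5/(0.819×159²×43.5) = 0.3877.
CD = 0.0202 + 0.0431 × 0.3877² = 0.02668.
L/D = CL/CD = 0.3877 / 0.02668 = 14.5

L/D = 14.5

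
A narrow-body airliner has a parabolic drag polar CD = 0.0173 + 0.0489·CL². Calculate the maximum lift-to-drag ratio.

For CD = CD0 + K·CL², (L/D)max occurs at CL* = √(CD0/K) and equals 1/(2√(K·CD0)).
(L/D)max = 1/(2√(0.0489 × 0.0173)) = 1/(2 × 0.02909) = 17.2

(L/D)max = 17.2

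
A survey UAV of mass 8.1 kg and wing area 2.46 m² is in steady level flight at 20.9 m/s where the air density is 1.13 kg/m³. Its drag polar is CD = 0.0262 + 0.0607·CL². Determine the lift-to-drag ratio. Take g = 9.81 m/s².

L/D = 4.8

Weight W = mg = 8.1 × 9.81 = 79.461 N; in level flight L = W.
Dynamic pressure q = 0.5 × 1.13 × 20.9² = 246.8 Pa.
Required CL = L/(qS) = 79.461/(246.8·2.46) = 0.1309.
CD = 0.0262 + 0.0607 × 0.1309² = 0.02724.
L/D = CL/CD = 0.1309 / 0.02724 = 4.8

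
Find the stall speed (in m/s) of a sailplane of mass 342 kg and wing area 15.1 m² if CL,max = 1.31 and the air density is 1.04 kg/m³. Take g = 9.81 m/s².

V_stall = 18.1 m/s

At stall, lift equals weight: L = W = m·g = 342 × 9.81 = 3355 N.
V_stall = √(2W/(ρ·S·CL,max)) = √(2 × 3355 / (1.04 × 15.1 × 1.31))
V_stall = √326.2 = 18.1 m/s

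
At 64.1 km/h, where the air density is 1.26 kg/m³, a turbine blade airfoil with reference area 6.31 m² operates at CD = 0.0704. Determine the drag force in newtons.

D = 88.7 N

Convert speed: v = 64.1 km/h ÷ 3.6 = 17.81 m/s.
Dynamic pressure q = ½ρv² = ½ × 1.26 × 17.81² = 199.7 Pa.
D = q·S·CD = 199.7 × 6.31 × 0.0704 = 88.7 N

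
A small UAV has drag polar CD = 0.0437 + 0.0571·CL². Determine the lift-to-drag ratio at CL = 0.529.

L/D = 8.86

CD = 0.0437 + 0.0571 × 0.529² = 0.05968
L/D = CL/CD = 0.529 / 0.05968 = 8.86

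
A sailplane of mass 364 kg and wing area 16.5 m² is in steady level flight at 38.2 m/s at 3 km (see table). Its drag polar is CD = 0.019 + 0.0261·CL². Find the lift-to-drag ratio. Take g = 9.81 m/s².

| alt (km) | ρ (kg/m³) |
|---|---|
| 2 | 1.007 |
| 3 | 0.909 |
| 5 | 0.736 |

L/D = 15

At 3 km, from the table: ρ = 0.909 kg/m³.
In steady level flight, lift balances weight: W = mg = 364 × 9.81 = 3570.8 N.
Dynamic pressure q = 0.5 × 0.909 × 38.2² = 663.2 Pa.
CL = 2W/(ρv²S) = 2×3570.8/(0.909×38.2²×16.5) = 0.3263.
CD = 0.019 + 0.0261 × 0.3263² = 0.02178.
L/D = CL/CD = 0.3263 / 0.02178 = 15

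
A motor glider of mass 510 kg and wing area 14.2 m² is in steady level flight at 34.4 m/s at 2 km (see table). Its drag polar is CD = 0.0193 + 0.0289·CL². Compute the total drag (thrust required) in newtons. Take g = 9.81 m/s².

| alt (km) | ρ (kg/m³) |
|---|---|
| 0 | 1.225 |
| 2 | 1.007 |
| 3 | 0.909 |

D = 249 N

At 2 km, from the table: ρ = 1.007 kg/m³.
Level flight ⇒ L = W = m·g = 510 × 9.81 = 5003.1 N.
Dynamic pressure q = 0.5 × 1.007 × 34.4² = 595.8 Pa.
CL = W/(q·S) = 5003.1 / (595.8 × 14.2) = 0.5913.
CD = 0.0193 + 0.0289 × 0.5913² = 0.02941.
D = q·S·CD = 595.8 × 14.2 × 0.02941 = 248.8 N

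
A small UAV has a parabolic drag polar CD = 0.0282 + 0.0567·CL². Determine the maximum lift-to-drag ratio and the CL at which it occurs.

(L/D)max = 12.5, at CL = 0.705

For CD = CD0 + K·CL², (L/D)max occurs at CL* = √(CD0/K) and equals 1/(2√(K·CD0)).
(L/D)max = 1/(2√(0.0567 × 0.0282)) = 1/(2 × 0.03999) = 12.5
CL* = √(0.0282/0.0567) = 0.705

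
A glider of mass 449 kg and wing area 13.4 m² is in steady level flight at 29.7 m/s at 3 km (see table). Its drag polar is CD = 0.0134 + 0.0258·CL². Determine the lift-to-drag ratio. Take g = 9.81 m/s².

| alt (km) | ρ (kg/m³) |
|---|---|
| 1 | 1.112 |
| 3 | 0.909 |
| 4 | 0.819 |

At 3 km, from the table: ρ = 0.909 kg/m³.
Weight W = mg = 449 × 9.81 = 4404.7 N; in level flight L = W.
Dynamic pressure q = 0.5 × 0.909 × 29.7² = 400.9 Pa.
CL = W/(q·S) = 4404.7 / (400.9 × 13.4) = 0.8199.
CD = 0.0134 + 0.0258 × 0.8199² = 0.03074.
L/D = CL/CD = 0.8199 / 0.03074 = 26.7

L/D = 26.7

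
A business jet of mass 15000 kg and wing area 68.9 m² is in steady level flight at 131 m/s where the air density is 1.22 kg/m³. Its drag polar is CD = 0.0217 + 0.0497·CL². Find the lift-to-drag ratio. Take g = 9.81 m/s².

L/D = 8.58

Level flight ⇒ L = W = m·g = 15000 × 9.81 = 1.4715×10^5 N.
Dynamic pressure q = 0.5 × 1.22 × 131² = 10470 Pa.
CL = W/(q·S) = 1.4715×10^5 / (10470 × 68.9) = 0.204.
CD = 0.0217 + 0.0497 × 0.204² = 0.02377.
L/D = CL/CD = 0.204 / 0.02377 = 8.58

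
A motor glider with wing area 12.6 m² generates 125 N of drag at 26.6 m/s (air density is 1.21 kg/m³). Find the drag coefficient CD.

From D = ½ρv²S·CD, rearranging gives CD = 2D/(ρv²S).
CD = 2 × 125 / (1.21 × 26.6² × 12.6) = 0.0232

CD = 0.0232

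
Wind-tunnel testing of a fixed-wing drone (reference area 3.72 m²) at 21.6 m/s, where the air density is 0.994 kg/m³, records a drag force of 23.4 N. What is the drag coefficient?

CD = 0.0271

From D = ½ρv²S·CD, rearranging gives CD = 2D/(ρv²S).
CD = 2 × 23.4 / (0.994 × 21.6² × 3.72) = 0.0271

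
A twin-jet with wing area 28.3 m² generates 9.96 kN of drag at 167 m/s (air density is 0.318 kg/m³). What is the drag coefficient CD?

From D = ½ρv²S·CD, rearranging gives CD = 2D/(ρv²S).
CD = 2 × 9960 / (0.318 × 167² × 28.3) = 0.0794

CD = 0.0794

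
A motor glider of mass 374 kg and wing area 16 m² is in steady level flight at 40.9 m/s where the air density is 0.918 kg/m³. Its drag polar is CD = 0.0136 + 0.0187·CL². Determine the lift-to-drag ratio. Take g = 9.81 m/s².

L/D = 19.6

Weight W = mg = 374 × 9.81 = 3668.9 N; in level flight L = W.
Dynamic pressure q = 0.5 × 0.918 × 40.9² = 767.8 Pa.
Required CL = L/(qS) = 3668.9/(767.8·16) = 0.2986.
CD = 0.0136 + 0.0187 × 0.2986² = 0.01527.
L/D = CL/CD = 0.2986 / 0.01527 = 19.6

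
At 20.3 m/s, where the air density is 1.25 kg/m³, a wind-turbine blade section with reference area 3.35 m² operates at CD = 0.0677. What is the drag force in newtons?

D = 58.4 N

Dynamic pressure q = ½ρv² = ½ × 1.25 × 20.3² = 257.6 Pa.
D = q·S·CD = 257.6 × 3.35 × 0.0677 = 58.4 N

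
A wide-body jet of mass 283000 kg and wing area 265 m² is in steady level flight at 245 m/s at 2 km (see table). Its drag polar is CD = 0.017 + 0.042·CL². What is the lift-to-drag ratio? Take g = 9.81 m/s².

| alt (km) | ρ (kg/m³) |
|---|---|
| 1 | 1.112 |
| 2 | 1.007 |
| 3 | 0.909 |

At 2 km, from the table: ρ = 1.007 kg/m³.
Weight W = mg = 283000 × 9.81 = 2.7762×10^6 N; in level flight L = W.
Dynamic pressure q = 0.5 × 1.007 × 245² = 30220 Pa.
CL = 2W/(ρv²S) = 2×2.7762×10^6/(1.007×245²×265) = 0.3466.
CD = 0.017 + 0.042 × 0.3466² = 0.02205.
L/D = CL/CD = 0.3466 / 0.02205 = 15.7

L/D = 15.7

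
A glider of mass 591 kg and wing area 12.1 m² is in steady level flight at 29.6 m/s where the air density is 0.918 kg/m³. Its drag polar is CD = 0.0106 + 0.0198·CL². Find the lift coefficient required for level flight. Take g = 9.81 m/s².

Level flight ⇒ L = W = m·g = 591 × 9.81 = 5797.7 N.
q = ½ρv² = ½ × 0.918 × 29.6² = 402.2 Pa.
Required CL = L/(qS) = 5797.7/(402.2·12.1) = 1.191.

CL = 1.19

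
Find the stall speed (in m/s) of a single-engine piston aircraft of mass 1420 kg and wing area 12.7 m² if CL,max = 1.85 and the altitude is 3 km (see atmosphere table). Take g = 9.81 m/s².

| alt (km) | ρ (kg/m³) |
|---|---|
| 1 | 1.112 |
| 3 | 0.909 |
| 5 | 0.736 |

V_stall = 36.1 m/s

At 3 km, from the table: ρ = 0.909 kg/m³.
Weight W = mg = 1420 × 9.81 = 13930 N.
V_stall = √(2W/(ρ·S·CL,max)) = √(2 × 13930 / (0.909 × 12.7 × 1.85))
V_stall = √1305 = 36.1 m/s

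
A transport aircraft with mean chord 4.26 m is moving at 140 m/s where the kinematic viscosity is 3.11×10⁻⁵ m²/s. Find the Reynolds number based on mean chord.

Re = 1.92×10^7

Re = v·c/ν = 140 × 4.26 / (3.11×10⁻⁵) = 1.92×10^7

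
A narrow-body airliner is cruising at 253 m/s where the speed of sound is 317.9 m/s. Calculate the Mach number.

M = v/a = 253 / 317.9 = 0.796

M = 0.796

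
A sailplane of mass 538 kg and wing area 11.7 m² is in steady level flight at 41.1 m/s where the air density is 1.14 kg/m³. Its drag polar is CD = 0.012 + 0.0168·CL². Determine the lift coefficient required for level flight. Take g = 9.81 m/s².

CL = 0.468

Level flight ⇒ L = W = m·g = 538 × 9.81 = 5277.8 N.
Dynamic pressure q = 0.5 × 1.14 × 41.1² = 962.8 Pa.
Required CL = L/(qS) = 5277.8/(962.8·11.7) = 0.4685.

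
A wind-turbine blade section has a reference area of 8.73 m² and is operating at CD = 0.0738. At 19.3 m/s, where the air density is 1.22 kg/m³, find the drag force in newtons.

D = 146 N

D = ½ρv²S·CD = ½ × 1.22 × 19.3² × 8.73 × 0.0738 = 146 N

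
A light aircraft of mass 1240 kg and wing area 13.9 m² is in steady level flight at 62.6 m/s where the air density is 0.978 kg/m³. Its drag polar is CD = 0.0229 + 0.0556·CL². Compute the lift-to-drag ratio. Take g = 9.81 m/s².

L/D = 13.2

In steady level flight, lift balances weight: W = mg = 1240 × 9.81 = 12164 N.
q = ½ρv² = ½ × 0.978 × 62.6² = 1916 Pa.
CL = 2W/(ρv²S) = 2×12164/(0.978×62.6²×13.9) = 0.4567.
CD = 0.0229 + 0.0556 × 0.4567² = 0.0345.
L/D = CL/CD = 0.4567 / 0.0345 = 13.2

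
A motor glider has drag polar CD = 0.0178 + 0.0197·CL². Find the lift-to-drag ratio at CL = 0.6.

CD = 0.0178 + 0.0197 × 0.6² = 0.02489
L/D = CL/CD = 0.6 / 0.02489 = 24.1

L/D = 24.1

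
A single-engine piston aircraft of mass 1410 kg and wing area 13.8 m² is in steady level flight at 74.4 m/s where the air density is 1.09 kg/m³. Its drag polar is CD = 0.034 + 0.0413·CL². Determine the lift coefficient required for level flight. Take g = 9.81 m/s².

CL = 0.332

In steady level flight, lift balances weight: W = mg = 1410 × 9.81 = 13832 N.
q = ½ρv² = ½ × 1.09 × 74.4² = 3017 Pa.
Required CL = L/(qS) = 13832/(3017·13.8) = 0.3323.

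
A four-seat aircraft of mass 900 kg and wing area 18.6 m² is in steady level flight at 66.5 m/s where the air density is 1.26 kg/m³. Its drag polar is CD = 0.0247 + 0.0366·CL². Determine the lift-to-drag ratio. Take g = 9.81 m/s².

Weight W = mg = 900 × 9.81 = 8829 N; in level flight L = W.
q = ½ρv² = ½ × 1.26 × 66.5² = 2786 Pa.
Required CL = L/(qS) = 8829/(2786·18.6) = 0.1704.
CD = 0.0247 + 0.0366 × 0.1704² = 0.02576.
L/D = CL/CD = 0.1704 / 0.02576 = 6.61

L/D = 6.61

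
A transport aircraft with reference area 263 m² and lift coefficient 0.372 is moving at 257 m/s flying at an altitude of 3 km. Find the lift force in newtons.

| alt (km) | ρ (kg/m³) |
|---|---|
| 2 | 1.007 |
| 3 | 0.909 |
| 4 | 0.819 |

At 3 km, from the table: ρ = 0.909 kg/m³.
L = ½ρv²S·CL = ½ × 0.909 × 257² × 263 × 0.372 = 2.94×10^6 N ≈ 2940 kN

L = 2.94×10^6 N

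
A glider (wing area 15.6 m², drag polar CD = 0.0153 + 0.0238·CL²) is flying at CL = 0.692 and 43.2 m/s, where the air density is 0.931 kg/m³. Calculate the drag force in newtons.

D = 362 N

CD = 0.0153 + 0.0238 × 0.692² = 0.0267
D = ½ρv²S·CD = ½ × 0.931 × 43.2² × 15.6 × 0.0267 = 362 N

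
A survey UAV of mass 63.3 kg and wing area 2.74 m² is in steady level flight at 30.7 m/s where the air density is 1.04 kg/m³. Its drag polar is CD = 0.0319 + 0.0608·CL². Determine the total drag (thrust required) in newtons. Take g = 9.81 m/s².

D = 60.3 N

Weight W = mg = 63.3 × 9.81 = 620.97 N; in level flight L = W.
q = ½ρv² = ½ × 1.04 × 30.7² = 490.1 Pa.
Required CL = L/(qS) = 620.97/(490.1·2.74) = 0.4624.
CD = 0.0319 + 0.0608 × 0.4624² = 0.0449.
D = q·S·CD = 490.1 × 2.74 × 0.0449 = 60.3 N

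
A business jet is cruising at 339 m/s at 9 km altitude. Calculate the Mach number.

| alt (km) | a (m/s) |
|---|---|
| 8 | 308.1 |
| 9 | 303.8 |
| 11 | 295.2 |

At 9 km, from the table: a = 303.8 m/s.
M = v/a = 339 / 303.8 = 1.12

M = 1.12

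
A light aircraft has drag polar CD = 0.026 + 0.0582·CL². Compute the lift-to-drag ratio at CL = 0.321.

CD = 0.026 + 0.0582 × 0.321² = 0.032
L/D = CL/CD = 0.321 / 0.032 = 10

L/D = 10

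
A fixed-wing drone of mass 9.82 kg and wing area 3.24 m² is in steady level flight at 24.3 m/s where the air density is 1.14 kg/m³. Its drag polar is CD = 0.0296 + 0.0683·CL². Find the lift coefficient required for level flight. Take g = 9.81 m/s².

In steady level flight, lift balances weight: W = mg = 9.82 × 9.81 = 96.334 N.
q = ½ρv² = ½ × 1.14 × 24.3² = 336.6 Pa.
CL = 2W/(ρv²S) = 2×96.334/(1.14×24.3²×3.24) = 0.08834.

CL = 0.0883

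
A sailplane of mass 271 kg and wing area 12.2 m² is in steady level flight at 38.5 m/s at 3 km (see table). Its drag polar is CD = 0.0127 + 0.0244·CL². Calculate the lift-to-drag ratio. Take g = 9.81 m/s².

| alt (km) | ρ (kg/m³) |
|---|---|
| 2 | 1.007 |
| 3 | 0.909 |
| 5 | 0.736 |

At 3 km, from the table: ρ = 0.909 kg/m³.
Weight W = mg = 271 × 9.81 = 2658.5 N; in level flight L = W.
q = ½ρv² = ½ × 0.909 × 38.5² = 673.7 Pa.
Required CL = L/(qS) = 2658.5/(673.7·12.2) = 0.3235.
CD = 0.0127 + 0.0244 × 0.3235² = 0.01525.
L/D = CL/CD = 0.3235 / 0.01525 = 21.2

L/D = 21.2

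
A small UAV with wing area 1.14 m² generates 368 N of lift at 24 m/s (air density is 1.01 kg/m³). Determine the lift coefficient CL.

CL = 1.11

From L = ½ρv²S·CL, rearranging gives CL = 2L/(ρv²S).
CL = 2 × 368 / (1.01 × 24² × 1.14) = 1.11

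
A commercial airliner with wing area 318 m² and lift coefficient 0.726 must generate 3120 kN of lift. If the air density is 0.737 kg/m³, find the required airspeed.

v = 192 m/s

L = ½ρv²S·CL ⇒ v = √(2L/(ρ·S·CL))
v = √(2 × 3.12×10^6 / (0.737 × 318 × 0.726)) = √36670 = 192 m/s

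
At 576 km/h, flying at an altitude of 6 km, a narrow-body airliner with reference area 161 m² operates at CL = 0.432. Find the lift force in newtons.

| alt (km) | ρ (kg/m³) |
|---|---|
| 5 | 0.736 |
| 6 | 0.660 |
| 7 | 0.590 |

L = 5.88×10^5 N

At 6 km, from the table: ρ = 0.660 kg/m³.
Convert speed: v = 576 km/h ÷ 3.6 = 160 m/s.
Dynamic pressure q = ½ρv² = ½ × 0.66 × 160² = 8448 Pa.
L = q·S·CL = 8448 × 161 × 0.432 = 5.88×10^5 N ≈ 588 kN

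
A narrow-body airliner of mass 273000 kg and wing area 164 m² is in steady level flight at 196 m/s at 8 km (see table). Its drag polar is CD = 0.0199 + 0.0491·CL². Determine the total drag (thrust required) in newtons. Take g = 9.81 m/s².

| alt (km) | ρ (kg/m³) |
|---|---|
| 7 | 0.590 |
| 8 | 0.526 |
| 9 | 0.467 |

At 8 km, from the table: ρ = 0.526 kg/m³.
In steady level flight, lift balances weight: W = mg = 273000 × 9.81 = 2.6781×10^6 N.
Dynamic pressure q = 0.5 × 0.526 × 196² = 10100 Pa.
CL = W/(q·S) = 2.6781×10^6 / (10100 × 164) = 1.616.
CD = 0.0199 + 0.0491 × 1.616² = 0.1482.
D = q·S·CD = 10100 × 164 × 0.1482 = 2.455×10^5 N

D = 2.46×10^5 N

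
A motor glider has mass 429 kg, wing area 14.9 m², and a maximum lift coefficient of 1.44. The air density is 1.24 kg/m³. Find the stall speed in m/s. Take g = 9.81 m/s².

V_stall = 17.8 m/s

At stall, lift equals weight: L = W = m·g = 429 × 9.81 = 4208 N.
From L = ½ρV²S·CL,max = W: V_stall = √(2W/(ρSCL,max)) = √(2·4208/(1.24·14.9·1.44))
V_stall = √316.4 = 17.8 m/s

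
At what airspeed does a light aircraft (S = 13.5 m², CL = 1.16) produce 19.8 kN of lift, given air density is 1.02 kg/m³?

v = 49.8 m/s

L = ½ρv²S·CL ⇒ v = √(2L/(ρ·S·CL))
v = √(2 × 19800 / (1.02 × 13.5 × 1.16)) = √2479 = 49.8 m/s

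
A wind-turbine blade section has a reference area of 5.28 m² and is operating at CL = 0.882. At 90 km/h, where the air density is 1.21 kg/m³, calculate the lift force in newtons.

Convert speed: v = 90 km/h ÷ 3.6 = 25 m/s.
Dynamic pressure q = ½ρv² = ½ × 1.21 × 25² = 378.1 Pa.
L = q·S·CL = 378.1 × 5.28 × 0.882 = 1760 N

L = 1760 N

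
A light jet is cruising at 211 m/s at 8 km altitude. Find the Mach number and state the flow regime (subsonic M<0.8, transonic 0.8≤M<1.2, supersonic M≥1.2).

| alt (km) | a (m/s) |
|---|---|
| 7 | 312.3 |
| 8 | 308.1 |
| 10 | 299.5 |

At 8 km, from the table: a = 308.1 m/s.
M = v/a = 211 / 308.1 = 0.685
M = 0.685 → subsonic.

M = 0.685 (subsonic)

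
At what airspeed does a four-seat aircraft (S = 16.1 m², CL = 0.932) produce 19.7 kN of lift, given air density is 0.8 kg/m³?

L = ½ρv²S·CL ⇒ v = √(2L/(ρ·S·CL))
v = √(2 × 19700 / (0.8 × 16.1 × 0.932)) = √3282 = 57.3 m/s

v = 57.3 m/s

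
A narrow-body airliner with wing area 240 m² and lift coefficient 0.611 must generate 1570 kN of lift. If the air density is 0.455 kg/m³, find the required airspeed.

v = 217 m/s

L = ½ρv²S·CL ⇒ v = √(2L/(ρ·S·CL))
v = √(2 × 1.57×10^6 / (0.455 × 240 × 0.611)) = √47060 = 217 m/s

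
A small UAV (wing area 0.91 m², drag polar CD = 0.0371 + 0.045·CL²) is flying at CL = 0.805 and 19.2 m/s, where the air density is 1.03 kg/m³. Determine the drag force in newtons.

CD = 0.0371 + 0.045 × 0.805² = 0.06626
D = ½ρv²S·CD = ½ × 1.03 × 19.2² × 0.91 × 0.06626 = 11.4 N

D = 11.4 N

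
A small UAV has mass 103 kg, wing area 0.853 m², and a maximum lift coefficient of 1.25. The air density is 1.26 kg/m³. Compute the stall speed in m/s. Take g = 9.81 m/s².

V_stall = 38.8 m/s

Weight W = mg = 103 × 9.81 = 1010 N.
V_stall = √(2W/(ρ·S·CL,max)) = √(2 × 1010 / (1.26 × 0.853 × 1.25))
V_stall = √1504 = 38.8 m/s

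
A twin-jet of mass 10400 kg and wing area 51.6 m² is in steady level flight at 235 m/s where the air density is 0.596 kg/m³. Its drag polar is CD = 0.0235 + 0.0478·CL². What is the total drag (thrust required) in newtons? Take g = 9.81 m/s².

Level flight ⇒ L = W = m·g = 10400 × 9.81 = 1.0202×10^5 N.
q = ½ρv² = ½ × 0.596 × 235² = 16460 Pa.
CL = 2W/(ρv²S) = 2×1.0202×10^5/(0.596×235²×51.6) = 0.1201.
CD = 0.0235 + 0.0478 × 0.1201² = 0.02419.
D = q·S·CD = 16460 × 51.6 × 0.02419 = 20540 N

D = 20500 N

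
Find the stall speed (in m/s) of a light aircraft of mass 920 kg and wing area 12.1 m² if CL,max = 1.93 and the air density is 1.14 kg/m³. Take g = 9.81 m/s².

V_stall = 26 m/s

Weight W = mg = 920 × 9.81 = 9025 N.
From L = ½ρV²S·CL,max = W: V_stall = √(2W/(ρSCL,max)) = √(2·9025/(1.14·12.1·1.93))
V_stall = √678 = 26 m/s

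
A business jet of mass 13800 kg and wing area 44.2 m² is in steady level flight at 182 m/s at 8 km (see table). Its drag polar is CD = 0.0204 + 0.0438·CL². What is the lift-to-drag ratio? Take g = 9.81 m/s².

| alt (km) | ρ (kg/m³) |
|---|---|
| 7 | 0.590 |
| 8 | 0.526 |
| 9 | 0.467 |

At 8 km, from the table: ρ = 0.526 kg/m³.
Level flight ⇒ L = W = m·g = 13800 × 9.81 = 1.3538×10^5 N.
Dynamic pressure q = 0.5 × 0.526 × 182² = 8712 Pa.
CL = 2W/(ρv²S) = 2×1.3538×10^5/(0.526×182²×44.2) = 0.3516.
CD = 0.0204 + 0.0438 × 0.3516² = 0.02581.
L/D = CL/CD = 0.3516 / 0.02581 = 13.6

L/D = 13.6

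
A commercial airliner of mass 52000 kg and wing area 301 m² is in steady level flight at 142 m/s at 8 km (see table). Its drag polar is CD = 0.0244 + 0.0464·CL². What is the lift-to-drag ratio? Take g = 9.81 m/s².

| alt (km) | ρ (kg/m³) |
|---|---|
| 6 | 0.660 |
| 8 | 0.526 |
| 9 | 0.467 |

L/D = 11

At 8 km, from the table: ρ = 0.526 kg/m³.
Level flight ⇒ L = W = m·g = 52000 × 9.81 = 5.1012×10^5 N.
Dynamic pressure q = 0.5 × 0.526 × 142² = 5303 Pa.
Required CL = L/(qS) = 5.1012×10^5/(5303·301) = 0.3196.
CD = 0.0244 + 0.0464 × 0.3196² = 0.02914.
L/D = CL/CD = 0.3196 / 0.02914 = 11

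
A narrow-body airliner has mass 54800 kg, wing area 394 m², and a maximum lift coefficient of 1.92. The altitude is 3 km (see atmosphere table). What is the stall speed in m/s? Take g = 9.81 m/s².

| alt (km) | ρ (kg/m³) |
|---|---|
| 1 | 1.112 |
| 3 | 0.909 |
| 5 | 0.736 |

V_stall = 39.5 m/s

At 3 km, from the table: ρ = 0.909 kg/m³.
Weight W = mg = 54800 × 9.81 = 5.376×10^5 N.
From L = ½ρV²S·CL,max = W: V_stall = √(2W/(ρSCL,max)) = √(2·5.376×10^5/(0.909·394·1.92))
V_stall = √1564 = 39.5 m/s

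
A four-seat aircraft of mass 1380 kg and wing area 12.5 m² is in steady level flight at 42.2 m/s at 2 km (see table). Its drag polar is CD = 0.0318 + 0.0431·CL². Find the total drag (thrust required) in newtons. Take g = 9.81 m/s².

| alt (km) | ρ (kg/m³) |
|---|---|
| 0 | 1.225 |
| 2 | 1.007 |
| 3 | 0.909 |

D = 1060 N

At 2 km, from the table: ρ = 1.007 kg/m³.
Level flight ⇒ L = W = m·g = 1380 × 9.81 = 13538 N.
Dynamic pressure q = 0.5 × 1.007 × 42.2² = 896.7 Pa.
CL = 2W/(ρv²S) = 2×13538/(1.007×42.2²×12.5) = 1.208.
CD = 0.0318 + 0.0431 × 1.208² = 0.09468.
D = q·S·CD = 896.7 × 12.5 × 0.09468 = 1061 N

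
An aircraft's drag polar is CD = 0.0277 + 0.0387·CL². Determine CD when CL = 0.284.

CD = 0.0308

CD = 0.0277 + 0.0387 × 0.284² = 0.0277 + 0.003121 = 0.0308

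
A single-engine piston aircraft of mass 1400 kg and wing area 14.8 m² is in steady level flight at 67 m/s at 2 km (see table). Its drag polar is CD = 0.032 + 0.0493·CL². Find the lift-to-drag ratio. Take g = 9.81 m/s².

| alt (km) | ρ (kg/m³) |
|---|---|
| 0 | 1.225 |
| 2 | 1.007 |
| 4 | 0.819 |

At 2 km, from the table: ρ = 1.007 kg/m³.
Level flight ⇒ L = W = m·g = 1400 × 9.81 = 13734 N.
Dynamic pressure q = 0.5 × 1.007 × 67² = 2260 Pa.
Required CL = L/(qS) = 13734/(2260·14.8) = 0.4106.
CD = 0.032 + 0.0493 × 0.4106² = 0.04031.
L/D = CL/CD = 0.4106 / 0.04031 = 10.2

L/D = 10.2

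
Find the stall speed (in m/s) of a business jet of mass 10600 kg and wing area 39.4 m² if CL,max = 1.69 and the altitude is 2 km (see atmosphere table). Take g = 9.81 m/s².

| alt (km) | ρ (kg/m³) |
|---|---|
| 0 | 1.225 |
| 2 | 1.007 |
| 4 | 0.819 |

V_stall = 55.7 m/s

At 2 km, from the table: ρ = 1.007 kg/m³.
At stall, lift equals weight: L = W = m·g = 10600 × 9.81 = 1.04×10^5 N.
From L = ½ρV²S·CL,max = W: V_stall = √(2W/(ρSCL,max)) = √(2·1.04×10^5/(1.007·39.4·1.69))
V_stall = √3102 = 55.7 m/s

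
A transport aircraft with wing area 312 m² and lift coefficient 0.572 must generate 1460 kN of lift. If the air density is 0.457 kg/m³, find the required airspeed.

v = 189 m/s

L = ½ρv²S·CL ⇒ v = √(2L/(ρ·S·CL))
v = √(2 × 1.46×10^6 / (0.457 × 312 × 0.572)) = √35800 = 189 m/s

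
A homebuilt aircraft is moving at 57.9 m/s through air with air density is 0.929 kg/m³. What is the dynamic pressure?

q = ½ρv² = ½ × 0.929 × 57.9² = 1560 Pa

q = 1560 Pa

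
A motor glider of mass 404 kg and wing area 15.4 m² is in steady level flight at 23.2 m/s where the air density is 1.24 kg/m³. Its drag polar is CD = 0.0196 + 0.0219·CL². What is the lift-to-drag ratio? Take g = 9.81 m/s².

L/D = 23.6

Level flight ⇒ L = W = m·g = 404 × 9.81 = 3963.2 N.
q = ½ρv² = ½ × 1.24 × 23.2² = 333.7 Pa.
CL = 2W/(ρv²S) = 2×3963.2/(1.24×23.2²×15.4) = 0.7712.
CD = 0.0196 + 0.0219 × 0.7712² = 0.03262.
L/D = CL/CD = 0.7712 / 0.03262 = 23.6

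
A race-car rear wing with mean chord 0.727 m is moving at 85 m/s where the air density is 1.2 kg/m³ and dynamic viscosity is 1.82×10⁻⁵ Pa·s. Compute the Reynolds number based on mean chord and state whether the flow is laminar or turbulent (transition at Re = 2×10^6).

Re = 4.07×10^6 (turbulent)

Re = ρ·v·c/μ = 1.2 × 85 × 0.727 / (1.82×10⁻⁵) = 4.07×10^6
Since 4.07×10^6 > 2×10^6, the flow is turbulent.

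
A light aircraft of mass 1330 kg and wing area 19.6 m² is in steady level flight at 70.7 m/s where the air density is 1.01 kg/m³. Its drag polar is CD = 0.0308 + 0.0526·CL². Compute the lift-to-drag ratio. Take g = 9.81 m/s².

In steady level flight, lift balances weight: W = mg = 1330 × 9.81 = 13047 N.
Dynamic pressure q = 0.5 × 1.01 × 70.7² = 2524 Pa.
CL = 2W/(ρv²S) = 2×13047/(1.01×70.7²×19.6) = 0.2637.
CD = 0.0308 + 0.0526 × 0.2637² = 0.03446.
L/D = CL/CD = 0.2637 / 0.03446 = 7.65

L/D = 7.65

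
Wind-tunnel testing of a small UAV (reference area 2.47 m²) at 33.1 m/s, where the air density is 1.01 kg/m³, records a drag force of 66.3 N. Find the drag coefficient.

CD = 0.0485

From D = ½ρv²S·CD, rearranging gives CD = 2D/(ρv²S).
CD = 2 × 66.3 / (1.01 × 33.1² × 2.47) = 0.0485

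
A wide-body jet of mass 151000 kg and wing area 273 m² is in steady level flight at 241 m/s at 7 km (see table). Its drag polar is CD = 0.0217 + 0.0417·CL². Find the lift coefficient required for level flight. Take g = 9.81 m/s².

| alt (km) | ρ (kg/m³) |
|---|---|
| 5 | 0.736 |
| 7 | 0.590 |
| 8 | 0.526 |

At 7 km, from the table: ρ = 0.590 kg/m³.
Weight W = mg = 151000 × 9.81 = 1.4813×10^6 N; in level flight L = W.
q = ½ρv² = ½ × 0.59 × 241² = 17130 Pa.
Required CL = L/(qS) = 1.4813×10^6/(17130·273) = 0.3167.

CL = 0.317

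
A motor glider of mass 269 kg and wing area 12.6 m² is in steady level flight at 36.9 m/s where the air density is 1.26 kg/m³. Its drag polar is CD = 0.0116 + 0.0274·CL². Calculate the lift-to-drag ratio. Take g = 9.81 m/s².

Level flight ⇒ L = W = m·g = 269 × 9.81 = 2638.9 N.
Dynamic pressure q = 0.5 × 1.26 × 36.9² = 857.8 Pa.
CL = W/(q·S) = 2638.9 / (857.8 × 12.6) = 0.2442.
CD = 0.0116 + 0.0274 × 0.2442² = 0.01323.
L/D = CL/CD = 0.2442 / 0.01323 = 18.4

L/D = 18.4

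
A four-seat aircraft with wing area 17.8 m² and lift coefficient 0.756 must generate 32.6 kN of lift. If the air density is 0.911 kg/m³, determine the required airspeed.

L = ½ρv²S·CL ⇒ v = √(2L/(ρ·S·CL))
v = √(2 × 32600 / (0.911 × 17.8 × 0.756)) = √5318 = 72.9 m/s

v = 72.9 m/s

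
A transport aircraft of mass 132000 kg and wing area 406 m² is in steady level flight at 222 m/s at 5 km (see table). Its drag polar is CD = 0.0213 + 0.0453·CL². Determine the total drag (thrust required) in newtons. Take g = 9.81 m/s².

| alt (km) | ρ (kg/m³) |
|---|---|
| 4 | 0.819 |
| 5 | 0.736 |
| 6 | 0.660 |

At 5 km, from the table: ρ = 0.736 kg/m³.
Weight W = mg = 132000 × 9.81 = 1.2949×10^6 N; in level flight L = W.
q = ½ρv² = ½ × 0.736 × 222² = 18140 Pa.
CL = W/(q·S) = 1.2949×10^6 / (18140 × 406) = 0.1759.
CD = 0.0213 + 0.0453 × 0.1759² = 0.0227.
D = q·S·CD = 18140 × 406 × 0.0227 = 1.672×10^5 N

D = 1.67×10^5 N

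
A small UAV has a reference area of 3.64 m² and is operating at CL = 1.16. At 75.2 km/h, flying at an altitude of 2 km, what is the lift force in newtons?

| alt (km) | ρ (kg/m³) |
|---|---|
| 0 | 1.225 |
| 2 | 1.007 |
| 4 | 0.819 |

At 2 km, from the table: ρ = 1.007 kg/m³.
Convert speed: v = 75.2 km/h ÷ 3.6 = 20.89 m/s.
Dynamic pressure q = ½ρv² = ½ × 1.007 × 20.89² = 219.7 Pa.
L = q·S·CL = 219.7 × 3.64 × 1.16 = 928 N

L = 928 N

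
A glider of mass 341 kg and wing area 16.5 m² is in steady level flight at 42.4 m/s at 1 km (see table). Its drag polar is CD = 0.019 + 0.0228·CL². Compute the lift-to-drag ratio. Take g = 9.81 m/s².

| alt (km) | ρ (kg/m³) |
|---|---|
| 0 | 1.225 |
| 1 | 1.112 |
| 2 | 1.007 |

L/D = 10.2

At 1 km, from the table: ρ = 1.112 kg/m³.
Level flight ⇒ L = W = m·g = 341 × 9.81 = 3345.2 N.
q = ½ρv² = ½ × 1.112 × 42.4² = 999.6 Pa.
CL = W/(q·S) = 3345.2 / (999.6 × 16.5) = 0.2028.
CD = 0.019 + 0.0228 × 0.2028² = 0.01994.
L/D = CL/CD = 0.2028 / 0.01994 = 10.2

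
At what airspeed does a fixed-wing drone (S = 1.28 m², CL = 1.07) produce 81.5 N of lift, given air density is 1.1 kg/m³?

v = 10.4 m/s

L = ½ρv²S·CL ⇒ v = √(2L/(ρ·S·CL))
v = √(2 × 81.5 / (1.1 × 1.28 × 1.07)) = √108.2 = 10.4 m/s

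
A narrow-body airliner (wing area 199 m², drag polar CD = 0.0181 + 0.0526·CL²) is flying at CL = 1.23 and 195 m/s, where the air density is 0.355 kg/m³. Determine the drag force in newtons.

D = 1.31×10^5 N

CD = 0.0181 + 0.0526 × 1.23² = 0.09768
D = ½ρv²S·CD = ½ × 0.355 × 195² × 199 × 0.09768 = 1.31×10^5 N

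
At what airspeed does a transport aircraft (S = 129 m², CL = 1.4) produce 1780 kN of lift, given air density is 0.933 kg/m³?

L = ½ρv²S·CL ⇒ v = √(2L/(ρ·S·CL))
v = √(2 × 1.78×10^6 / (0.933 × 129 × 1.4)) = √21130 = 145 m/s

v = 145 m/s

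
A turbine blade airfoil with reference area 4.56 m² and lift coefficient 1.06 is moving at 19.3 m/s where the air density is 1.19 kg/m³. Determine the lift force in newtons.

L = 1070 N

L = ½ρv²S·CL = ½ × 1.19 × 19.3² × 4.56 × 1.06 = 1070 N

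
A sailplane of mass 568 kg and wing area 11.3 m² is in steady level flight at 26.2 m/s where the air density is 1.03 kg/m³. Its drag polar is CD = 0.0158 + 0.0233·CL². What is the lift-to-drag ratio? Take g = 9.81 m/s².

L/D = 22.8

Weight W = mg = 568 × 9.81 = 5572.1 N; in level flight L = W.
q = ½ρv² = ½ × 1.03 × 26.2² = 353.5 Pa.
CL = 2W/(ρv²S) = 2×5572.1/(1.03×26.2²×11.3) = 1.395.
CD = 0.0158 + 0.0233 × 1.395² = 0.06113.
L/D = CL/CD = 1.395 / 0.06113 = 22.8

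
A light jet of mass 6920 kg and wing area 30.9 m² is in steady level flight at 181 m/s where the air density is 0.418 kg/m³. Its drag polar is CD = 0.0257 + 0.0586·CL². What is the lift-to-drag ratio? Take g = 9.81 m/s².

In steady level flight, lift balances weight: W = mg = 6920 × 9.81 = 67885 N.
q = ½ρv² = ½ × 0.418 × 181² = 6847 Pa.
Required CL = L/(qS) = 67885/(6847·30.9) = 0.3209.
CD = 0.0257 + 0.0586 × 0.3209² = 0.03173.
L/D = CL/CD = 0.3209 / 0.03173 = 10.1

L/D = 10.1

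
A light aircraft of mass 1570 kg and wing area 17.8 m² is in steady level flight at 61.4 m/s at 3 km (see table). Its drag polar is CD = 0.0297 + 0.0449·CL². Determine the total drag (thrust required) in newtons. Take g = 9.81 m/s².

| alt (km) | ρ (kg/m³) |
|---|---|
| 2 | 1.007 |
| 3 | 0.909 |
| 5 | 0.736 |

At 3 km, from the table: ρ = 0.909 kg/m³.
Level flight ⇒ L = W = m·g = 1570 × 9.81 = 15402 N.
Dynamic pressure q = 0.5 × 0.909 × 61.4² = 1713 Pa.
CL = 2W/(ρv²S) = 2×15402/(0.909×61.4²×17.8) = 0.505.
CD = 0.0297 + 0.0449 × 0.505² = 0.04115.
D = q·S·CD = 1713 × 17.8 × 0.04115 = 1255 N

D = 1260 N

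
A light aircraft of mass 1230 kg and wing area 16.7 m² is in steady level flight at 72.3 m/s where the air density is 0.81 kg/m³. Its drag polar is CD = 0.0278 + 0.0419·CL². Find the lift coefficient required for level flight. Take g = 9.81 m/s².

CL = 0.341

In steady level flight, lift balances weight: W = mg = 1230 × 9.81 = 12066 N.
q = ½ρv² = ½ × 0.81 × 72.3² = 2117 Pa.
CL = W/(q·S) = 12066 / (2117 × 16.7) = 0.3413.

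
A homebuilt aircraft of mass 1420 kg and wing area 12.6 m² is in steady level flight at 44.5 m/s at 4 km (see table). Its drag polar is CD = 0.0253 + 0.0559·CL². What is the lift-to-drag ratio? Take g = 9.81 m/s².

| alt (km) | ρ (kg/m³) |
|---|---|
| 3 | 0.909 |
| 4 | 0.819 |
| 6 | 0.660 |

L/D = 10.6

At 4 km, from the table: ρ = 0.819 kg/m³.
Level flight ⇒ L = W = m·g = 1420 × 9.81 = 13930 N.
Dynamic pressure q = 0.5 × 0.819 × 44.5² = 810.9 Pa.
CL = W/(q·S) = 13930 / (810.9 × 12.6) = 1.363.
CD = 0.0253 + 0.0559 × 1.363² = 0.1292.
L/D = CL/CD = 1.363 / 0.1292 = 10.6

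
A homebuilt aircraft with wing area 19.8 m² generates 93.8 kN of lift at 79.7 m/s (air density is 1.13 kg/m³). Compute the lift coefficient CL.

CL = 1.32

From L = ½ρv²S·CL, rearranging gives CL = 2L/(ρv²S).
CL = 2 × 93800 / (1.13 × 79.7² × 19.8) = 1.32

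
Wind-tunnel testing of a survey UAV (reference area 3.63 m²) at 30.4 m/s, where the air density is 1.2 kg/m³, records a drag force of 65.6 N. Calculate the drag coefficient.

From D = ½ρv²S·CD, rearranging gives CD = 2D/(ρv²S).
CD = 2 × 65.6 / (1.2 × 30.4² × 3.63) = 0.0326

CD = 0.0326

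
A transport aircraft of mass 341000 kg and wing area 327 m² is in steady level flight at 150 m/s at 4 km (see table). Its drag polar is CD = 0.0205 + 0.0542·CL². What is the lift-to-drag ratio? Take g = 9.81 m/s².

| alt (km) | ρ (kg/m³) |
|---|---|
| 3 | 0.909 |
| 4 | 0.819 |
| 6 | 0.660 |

At 4 km, from the table: ρ = 0.819 kg/m³.
In steady level flight, lift balances weight: W = mg = 341000 × 9.81 = 3.3452×10^6 N.
Dynamic pressure q = 0.5 × 0.819 × 150² = 9214 Pa.
CL = 2W/(ρv²S) = 2×3.3452×10^6/(0.819×150²×327) = 1.11.
CD = 0.0205 + 0.0542 × 1.11² = 0.08732.
L/D = CL/CD = 1.11 / 0.08732 = 12.7

L/D = 12.7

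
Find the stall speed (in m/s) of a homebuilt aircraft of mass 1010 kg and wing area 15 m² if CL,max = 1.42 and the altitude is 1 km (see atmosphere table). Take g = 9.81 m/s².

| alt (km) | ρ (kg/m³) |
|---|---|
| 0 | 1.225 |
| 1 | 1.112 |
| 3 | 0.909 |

V_stall = 28.9 m/s

At 1 km, from the table: ρ = 1.112 kg/m³.
Weight W = mg = 1010 × 9.81 = 9908 N.
From L = ½ρV²S·CL,max = W: V_stall = √(2W/(ρSCL,max)) = √(2·9908/(1.112·15·1.42))
V_stall = √836.6 = 28.9 m/s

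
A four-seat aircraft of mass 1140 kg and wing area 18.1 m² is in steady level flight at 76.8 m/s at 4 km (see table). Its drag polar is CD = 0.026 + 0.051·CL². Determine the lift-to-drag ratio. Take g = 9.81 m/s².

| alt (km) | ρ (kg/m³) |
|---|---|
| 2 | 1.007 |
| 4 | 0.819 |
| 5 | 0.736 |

At 4 km, from the table: ρ = 0.819 kg/m³.
Weight W = mg = 1140 × 9.81 = 11183 N; in level flight L = W.
q = ½ρv² = ½ × 0.819 × 76.8² = 2415 Pa.
Required CL = L/(qS) = 11183/(2415·18.1) = 0.2558.
CD = 0.026 + 0.051 × 0.2558² = 0.02934.
L/D = CL/CD = 0.2558 / 0.02934 = 8.72

L/D = 8.72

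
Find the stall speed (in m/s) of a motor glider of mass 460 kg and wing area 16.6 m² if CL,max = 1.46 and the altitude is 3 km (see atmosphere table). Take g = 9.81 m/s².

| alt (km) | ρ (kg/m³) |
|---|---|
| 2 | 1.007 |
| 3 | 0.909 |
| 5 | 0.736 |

At 3 km, from the table: ρ = 0.909 kg/m³.
Weight W = mg = 460 × 9.81 = 4513 N.
From L = ½ρV²S·CL,max = W: V_stall = √(2W/(ρSCL,max)) = √(2·4513/(0.909·16.6·1.46))
V_stall = √409.7 = 20.2 m/s

V_stall = 20.2 m/s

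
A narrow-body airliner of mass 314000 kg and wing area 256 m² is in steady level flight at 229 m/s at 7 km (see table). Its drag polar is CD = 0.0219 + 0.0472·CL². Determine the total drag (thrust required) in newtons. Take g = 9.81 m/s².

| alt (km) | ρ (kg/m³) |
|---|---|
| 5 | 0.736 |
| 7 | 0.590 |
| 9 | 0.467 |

D = 2×10^5 N

At 7 km, from the table: ρ = 0.590 kg/m³.
In steady level flight, lift balances weight: W = mg = 314000 × 9.81 = 3.0803×10^6 N.
Dynamic pressure q = 0.5 × 0.59 × 229² = 15470 Pa.
Required CL = L/(qS) = 3.0803×10^6/(15470·256) = 0.7778.
CD = 0.0219 + 0.0472 × 0.7778² = 0.05045.
D = q·S·CD = 15470 × 256 × 0.05045 = 1.998×10^5 N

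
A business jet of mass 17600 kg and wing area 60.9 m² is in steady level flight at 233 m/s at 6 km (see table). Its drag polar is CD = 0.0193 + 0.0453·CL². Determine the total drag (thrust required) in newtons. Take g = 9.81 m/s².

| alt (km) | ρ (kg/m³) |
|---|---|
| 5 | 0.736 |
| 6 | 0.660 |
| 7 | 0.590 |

At 6 km, from the table: ρ = 0.660 kg/m³.
In steady level flight, lift balances weight: W = mg = 17600 × 9.81 = 1.7266×10^5 N.
Dynamic pressure q = 0.5 × 0.66 × 233² = 17920 Pa.
CL = 2W/(ρv²S) = 2×1.7266×10^5/(0.66×233²×60.9) = 0.1582.
CD = 0.0193 + 0.0453 × 0.1582² = 0.02043.
D = q·S·CD = 17920 × 60.9 × 0.02043 = 22290 N

D = 22300 N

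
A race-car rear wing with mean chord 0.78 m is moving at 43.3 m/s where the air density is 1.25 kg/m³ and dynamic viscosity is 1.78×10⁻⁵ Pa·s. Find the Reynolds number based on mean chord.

Re = ρ·v·c/μ = 1.25 × 43.3 × 0.78 / (1.78×10⁻⁵) = 2.37×10^6

Re = 2.37×10^6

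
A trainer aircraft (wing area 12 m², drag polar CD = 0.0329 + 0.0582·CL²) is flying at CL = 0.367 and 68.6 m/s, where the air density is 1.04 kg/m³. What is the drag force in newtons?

CD = 0.0329 + 0.0582 × 0.367² = 0.04074
D = ½ρv²S·CD = ½ × 1.04 × 68.6² × 12 × 0.04074 = 1200 N

D = 1200 N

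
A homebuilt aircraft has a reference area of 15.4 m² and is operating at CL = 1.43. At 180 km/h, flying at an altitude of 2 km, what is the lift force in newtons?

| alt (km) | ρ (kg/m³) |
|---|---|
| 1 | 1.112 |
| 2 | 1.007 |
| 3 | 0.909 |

At 2 km, from the table: ρ = 1.007 kg/m³.
Convert speed: v = 180 km/h ÷ 3.6 = 50 m/s.
Dynamic pressure q = ½ρv² = ½ × 1.007 × 50² = 1259 Pa.
L = q·S·CL = 1259 × 15.4 × 1.43 = 27700 N ≈ 27.7 kN

L = 27700 N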